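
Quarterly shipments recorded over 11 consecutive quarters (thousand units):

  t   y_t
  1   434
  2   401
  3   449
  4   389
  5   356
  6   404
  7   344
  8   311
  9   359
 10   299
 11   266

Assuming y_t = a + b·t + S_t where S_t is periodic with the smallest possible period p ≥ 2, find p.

3

First differences y_{t+1} − y_t: -33, 48, -60, -33, 48, -60, -33, 48, …
The difference pattern repeats every 3 terms and not for any smaller step, so p = 3.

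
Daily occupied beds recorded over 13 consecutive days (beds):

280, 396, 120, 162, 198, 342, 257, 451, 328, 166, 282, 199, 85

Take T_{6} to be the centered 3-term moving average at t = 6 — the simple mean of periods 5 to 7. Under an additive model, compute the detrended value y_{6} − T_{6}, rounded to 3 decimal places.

76.333

Trend T_6 = (198 + 342 + 257) / 3 = 797/3 = 265.66667
Detrended value: 342 − 265.66667 = 76.333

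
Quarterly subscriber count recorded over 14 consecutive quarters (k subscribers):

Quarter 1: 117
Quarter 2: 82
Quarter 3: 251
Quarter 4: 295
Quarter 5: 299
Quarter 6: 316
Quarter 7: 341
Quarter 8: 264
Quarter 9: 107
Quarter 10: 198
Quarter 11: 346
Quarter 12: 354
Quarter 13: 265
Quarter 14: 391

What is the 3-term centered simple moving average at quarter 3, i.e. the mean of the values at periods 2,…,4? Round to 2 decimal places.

Sum of periods 2–4: 82 + 251 + 295 = 628
Divide by 3: 628 / 3 = 209.33

209.33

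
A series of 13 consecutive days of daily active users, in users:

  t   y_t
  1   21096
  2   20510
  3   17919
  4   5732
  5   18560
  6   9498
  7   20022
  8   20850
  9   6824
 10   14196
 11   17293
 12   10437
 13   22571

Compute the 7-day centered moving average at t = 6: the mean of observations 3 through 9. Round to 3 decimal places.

Sum of periods 3–9: 17919 + 5732 + 18560 + 9498 + 20022 + 20850 + 6824 = 99405
Divide by 7: 99405 / 7 = 14200.714

14200.714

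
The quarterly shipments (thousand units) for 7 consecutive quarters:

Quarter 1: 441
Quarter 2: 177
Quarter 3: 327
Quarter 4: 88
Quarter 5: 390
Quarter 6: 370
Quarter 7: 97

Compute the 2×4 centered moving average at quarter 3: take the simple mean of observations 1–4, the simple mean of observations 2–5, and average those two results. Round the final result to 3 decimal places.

Sum over 1–4: 441 + 177 + 327 + 88 = 1033
Sum over 2–5: 177 + 327 + 88 + 390 = 982
CMA at t=3 = (1033 + 982) / (2·4) = 2015 / 8 = 251.875

251.875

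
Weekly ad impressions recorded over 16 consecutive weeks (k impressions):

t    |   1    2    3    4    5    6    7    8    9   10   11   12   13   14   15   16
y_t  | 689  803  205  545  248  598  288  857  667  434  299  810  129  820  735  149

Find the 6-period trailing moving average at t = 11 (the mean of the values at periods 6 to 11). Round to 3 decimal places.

Sum of periods 6–11: 598 + 288 + 857 + 667 + 434 + 299 = 3143
Divide by 6: 3143 / 6 = 523.833

523.833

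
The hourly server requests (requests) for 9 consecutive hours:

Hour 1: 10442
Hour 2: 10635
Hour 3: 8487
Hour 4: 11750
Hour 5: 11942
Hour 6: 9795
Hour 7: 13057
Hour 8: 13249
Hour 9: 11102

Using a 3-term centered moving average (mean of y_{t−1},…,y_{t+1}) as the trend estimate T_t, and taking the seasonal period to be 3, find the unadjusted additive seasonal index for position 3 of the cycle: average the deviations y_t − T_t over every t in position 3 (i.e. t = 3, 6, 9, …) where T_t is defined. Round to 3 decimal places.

Season position 3 occurs at t = 3, 6 (where T_t is defined).
t=3: T_3 = 10290.66667; y_3 − T_3 = 8487 − 10290.66667 = -1803.66667
t=6: T_6 = 11598.00000; y_6 − T_6 = 9795 − 11598.00000 = -1803.00000
Mean deviation: (-1803.66667 + -1803.00000) / 2 = -1803.333

-1803.333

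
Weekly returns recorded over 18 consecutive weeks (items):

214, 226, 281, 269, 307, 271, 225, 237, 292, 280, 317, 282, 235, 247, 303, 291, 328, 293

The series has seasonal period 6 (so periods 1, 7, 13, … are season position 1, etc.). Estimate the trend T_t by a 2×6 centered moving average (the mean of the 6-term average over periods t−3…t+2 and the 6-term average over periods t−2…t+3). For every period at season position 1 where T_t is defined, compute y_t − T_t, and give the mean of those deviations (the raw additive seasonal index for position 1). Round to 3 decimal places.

Season position 1 occurs at t = 7, 13 (where T_t is defined).
t=7: T_7 = 267.75000; y_7 − T_7 = 225 − 267.75000 = -42.75000
t=13: T_13 = 278.25000; y_13 − T_13 = 235 − 278.25000 = -43.25000
Mean deviation: (-42.75000 + -43.25000) / 2 = -43.000

-43.000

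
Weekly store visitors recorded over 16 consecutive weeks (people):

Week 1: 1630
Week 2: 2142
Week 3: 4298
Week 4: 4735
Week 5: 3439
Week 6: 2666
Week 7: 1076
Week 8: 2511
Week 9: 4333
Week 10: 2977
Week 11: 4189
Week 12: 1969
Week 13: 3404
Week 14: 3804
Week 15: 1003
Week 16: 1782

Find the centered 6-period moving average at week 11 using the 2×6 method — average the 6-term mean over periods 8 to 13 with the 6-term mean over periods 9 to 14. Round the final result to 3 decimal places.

3338.250

Sum over 8–13: 2511 + 4333 + 2977 + 4189 + 1969 + 3404 = 19383
Sum over 9–14: 4333 + 2977 + 4189 + 1969 + 3404 + 3804 = 20676
CMA at t=11 = (19383 + 20676) / (2·6) = 40059 / 12 = 3338.250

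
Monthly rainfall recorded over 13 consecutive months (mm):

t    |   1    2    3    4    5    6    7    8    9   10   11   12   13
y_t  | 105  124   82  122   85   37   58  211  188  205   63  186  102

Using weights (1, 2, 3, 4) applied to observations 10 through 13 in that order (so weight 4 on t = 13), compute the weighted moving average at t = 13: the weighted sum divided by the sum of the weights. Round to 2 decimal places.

Weighted sum: 1·205 + 2·63 + 3·186 + 4·102 = 205 + 126 + 558 + 408 = 1297
Weight total: 1 + 2 + 3 + 4 = 10
WMA = 1297 / 10 = 129.70

129.70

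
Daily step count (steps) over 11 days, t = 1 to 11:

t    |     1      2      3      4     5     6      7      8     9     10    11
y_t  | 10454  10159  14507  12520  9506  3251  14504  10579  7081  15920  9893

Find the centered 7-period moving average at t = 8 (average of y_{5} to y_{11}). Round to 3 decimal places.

Sum of periods 5–11: 9506 + 3251 + 14504 + 10579 + 7081 + 15920 + 9893 = 70734
Divide by 7: 70734 / 7 = 10104.857

10104.857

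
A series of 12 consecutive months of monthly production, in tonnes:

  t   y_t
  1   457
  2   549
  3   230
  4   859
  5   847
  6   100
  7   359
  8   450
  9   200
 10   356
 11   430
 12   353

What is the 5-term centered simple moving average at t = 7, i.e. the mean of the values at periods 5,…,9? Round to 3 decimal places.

391.200

Sum of periods 5–9: 847 + 100 + 359 + 450 + 200 = 1956
Divide by 5: 1956 / 5 = 391.200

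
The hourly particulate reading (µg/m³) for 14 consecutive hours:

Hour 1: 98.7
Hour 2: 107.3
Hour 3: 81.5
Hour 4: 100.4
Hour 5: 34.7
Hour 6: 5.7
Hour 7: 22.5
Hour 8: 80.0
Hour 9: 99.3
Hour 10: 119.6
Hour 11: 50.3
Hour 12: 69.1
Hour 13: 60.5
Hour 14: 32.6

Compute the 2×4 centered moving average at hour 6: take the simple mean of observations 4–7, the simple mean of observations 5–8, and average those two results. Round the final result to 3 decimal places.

Sum over 4–7: 100.4 + 34.7 + 5.7 + 22.5 = 163.3
Sum over 5–8: 34.7 + 5.7 + 22.5 + 80.0 = 142.9
CMA at t=6 = (163.3 + 142.9) / (2·4) = 306.2 / 8 = 38.275

38.275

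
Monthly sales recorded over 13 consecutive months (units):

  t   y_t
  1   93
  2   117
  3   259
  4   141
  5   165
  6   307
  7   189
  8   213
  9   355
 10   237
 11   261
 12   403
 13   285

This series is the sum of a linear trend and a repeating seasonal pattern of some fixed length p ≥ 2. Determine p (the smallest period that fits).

First differences y_{t+1} − y_t: 24, 142, -118, 24, 142, -118, 24, 142, …
The difference pattern repeats every 3 terms and not for any smaller step, so p = 3.

3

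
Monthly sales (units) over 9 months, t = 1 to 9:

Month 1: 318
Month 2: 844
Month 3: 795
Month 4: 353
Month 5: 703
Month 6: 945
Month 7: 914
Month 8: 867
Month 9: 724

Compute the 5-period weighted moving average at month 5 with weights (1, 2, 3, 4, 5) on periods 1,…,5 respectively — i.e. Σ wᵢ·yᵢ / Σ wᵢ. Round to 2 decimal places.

621.20

Weighted sum: 1·318 + 2·844 + 3·795 + 4·353 + 5·703 = 318 + 1688 + 2385 + 1412 + 3515 = 9318
Weight total: 1 + 2 + 3 + 4 + 5 = 15
WMA = 9318 / 15 = 621.20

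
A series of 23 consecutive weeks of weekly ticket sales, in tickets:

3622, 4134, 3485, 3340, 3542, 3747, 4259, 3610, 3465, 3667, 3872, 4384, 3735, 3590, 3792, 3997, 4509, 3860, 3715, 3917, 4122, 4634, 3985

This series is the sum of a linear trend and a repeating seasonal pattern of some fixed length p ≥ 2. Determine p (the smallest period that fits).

5

First differences y_{t+1} − y_t: 512, -649, -145, 202, 205, 512, -649, -145, 202, 205, 512, -649, …
The difference pattern repeats every 5 terms and not for any smaller step, so p = 5.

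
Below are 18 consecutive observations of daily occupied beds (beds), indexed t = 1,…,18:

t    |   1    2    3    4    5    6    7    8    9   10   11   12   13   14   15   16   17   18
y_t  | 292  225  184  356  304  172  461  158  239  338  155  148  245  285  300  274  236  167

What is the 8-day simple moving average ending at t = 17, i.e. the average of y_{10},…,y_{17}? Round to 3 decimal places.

247.625

Sum of periods 10–17: 338 + 155 + 148 + 245 + 285 + 300 + 274 + 236 = 1981
Divide by 8: 1981 / 8 = 247.625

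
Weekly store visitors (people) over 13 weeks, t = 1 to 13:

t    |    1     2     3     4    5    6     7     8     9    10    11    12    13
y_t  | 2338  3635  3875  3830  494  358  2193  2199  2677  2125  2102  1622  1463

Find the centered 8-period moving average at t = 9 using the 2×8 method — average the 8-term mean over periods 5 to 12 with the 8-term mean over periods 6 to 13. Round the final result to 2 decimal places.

1781.81

Sum over 5–12: 494 + 358 + 2193 + 2199 + 2677 + 2125 + 2102 + 1622 = 13770
Sum over 6–13: 358 + 2193 + 2199 + 2677 + 2125 + 2102 + 1622 + 1463 = 14739
CMA at t=9 = (13770 + 14739) / (2·8) = 28509 / 16 = 1781.81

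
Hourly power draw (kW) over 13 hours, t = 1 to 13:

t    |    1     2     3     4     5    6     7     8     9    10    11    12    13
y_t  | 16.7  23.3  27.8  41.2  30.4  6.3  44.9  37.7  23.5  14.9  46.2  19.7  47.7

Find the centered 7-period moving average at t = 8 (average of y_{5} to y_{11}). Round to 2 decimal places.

Sum of periods 5–11: 30.4 + 6.3 + 44.9 + 37.7 + 23.5 + 14.9 + 46.2 = 203.9
Divide by 7: 203.9 / 7 = 29.13

29.13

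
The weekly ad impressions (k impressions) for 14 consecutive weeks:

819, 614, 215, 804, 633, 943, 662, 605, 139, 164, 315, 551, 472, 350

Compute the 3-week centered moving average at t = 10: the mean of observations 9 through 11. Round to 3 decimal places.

Sum of periods 9–11: 139 + 164 + 315 = 618
Divide by 3: 618 / 3 = 206.000

206.000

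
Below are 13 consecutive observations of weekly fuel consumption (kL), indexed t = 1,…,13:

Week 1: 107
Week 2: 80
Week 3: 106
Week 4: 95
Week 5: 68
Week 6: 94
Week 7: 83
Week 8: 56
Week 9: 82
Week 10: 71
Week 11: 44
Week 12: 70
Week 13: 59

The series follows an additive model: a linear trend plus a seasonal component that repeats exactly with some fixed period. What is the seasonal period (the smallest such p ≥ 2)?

First differences y_{t+1} − y_t: -27, 26, -11, -27, 26, -11, -27, 26, …
The difference pattern repeats every 3 terms and not for any smaller step, so p = 3.

3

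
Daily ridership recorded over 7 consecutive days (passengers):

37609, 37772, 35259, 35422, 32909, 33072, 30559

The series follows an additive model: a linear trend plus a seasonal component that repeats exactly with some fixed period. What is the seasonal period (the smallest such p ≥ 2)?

First differences y_{t+1} − y_t: 163, -2513, 163, -2513, 163, -2513, …
The difference pattern repeats every 2 terms and not for any smaller step, so p = 2.

2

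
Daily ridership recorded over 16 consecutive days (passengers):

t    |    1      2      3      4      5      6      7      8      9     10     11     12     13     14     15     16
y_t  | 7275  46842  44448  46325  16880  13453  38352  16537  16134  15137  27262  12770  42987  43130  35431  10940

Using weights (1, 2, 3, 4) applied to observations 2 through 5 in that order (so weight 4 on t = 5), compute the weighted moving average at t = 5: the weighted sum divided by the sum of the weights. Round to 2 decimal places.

34223.30

Weighted sum: 1·46842 + 2·44448 + 3·46325 + 4·16880 = 46842 + 88896 + 138975 + 67520 = 342233
Weight total: 1 + 2 + 3 + 4 = 10
WMA = 342233 / 10 = 34223.30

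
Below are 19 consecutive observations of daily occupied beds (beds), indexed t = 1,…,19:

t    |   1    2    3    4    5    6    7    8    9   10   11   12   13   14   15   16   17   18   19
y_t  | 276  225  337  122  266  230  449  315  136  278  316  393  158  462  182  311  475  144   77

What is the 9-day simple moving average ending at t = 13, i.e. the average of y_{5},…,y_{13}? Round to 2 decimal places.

282.33

Sum of periods 5–13: 266 + 230 + 449 + 315 + 136 + 278 + 316 + 393 + 158 = 2541
Divide by 9: 2541 / 9 = 282.33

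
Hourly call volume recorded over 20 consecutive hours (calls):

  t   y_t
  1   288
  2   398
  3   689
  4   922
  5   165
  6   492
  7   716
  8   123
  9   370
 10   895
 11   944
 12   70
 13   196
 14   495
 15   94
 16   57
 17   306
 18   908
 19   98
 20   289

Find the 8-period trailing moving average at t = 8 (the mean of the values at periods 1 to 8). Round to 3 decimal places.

474.125

Sum of periods 1–8: 288 + 398 + 689 + 922 + 165 + 492 + 716 + 123 = 3793
Divide by 8: 3793 / 8 = 474.125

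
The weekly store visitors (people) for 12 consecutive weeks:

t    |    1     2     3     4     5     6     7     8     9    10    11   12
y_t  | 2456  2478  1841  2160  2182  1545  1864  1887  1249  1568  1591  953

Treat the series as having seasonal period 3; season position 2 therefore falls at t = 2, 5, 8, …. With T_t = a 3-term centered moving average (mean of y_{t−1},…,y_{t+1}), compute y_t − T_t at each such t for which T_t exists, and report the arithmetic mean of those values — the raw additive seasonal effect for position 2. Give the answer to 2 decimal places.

Season position 2 occurs at t = 2, 5, 8, 11 (where T_t is defined).
t=2: T_2 = 2258.3333; y_2 − T_2 = 2478 − 2258.3333 = 219.6667
t=5: T_5 = 1962.3333; y_5 − T_5 = 2182 − 1962.3333 = 219.6667
t=8: T_8 = 1666.6667; y_8 − T_8 = 1887 − 1666.6667 = 220.3333
t=11: T_11 = 1370.6667; y_11 − T_11 = 1591 − 1370.6667 = 220.3333
Mean deviation: (219.6667 + 219.6667 + 220.3333 + 220.3333) / 4 = 220.00

220.00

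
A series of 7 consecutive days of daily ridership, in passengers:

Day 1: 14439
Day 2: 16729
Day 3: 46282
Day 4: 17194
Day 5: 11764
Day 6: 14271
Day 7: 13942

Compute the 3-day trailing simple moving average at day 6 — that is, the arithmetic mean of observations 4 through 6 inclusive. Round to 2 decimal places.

Sum of periods 4–6: 17194 + 11764 + 14271 = 43229
Divide by 3: 43229 / 3 = 14409.67

14409.67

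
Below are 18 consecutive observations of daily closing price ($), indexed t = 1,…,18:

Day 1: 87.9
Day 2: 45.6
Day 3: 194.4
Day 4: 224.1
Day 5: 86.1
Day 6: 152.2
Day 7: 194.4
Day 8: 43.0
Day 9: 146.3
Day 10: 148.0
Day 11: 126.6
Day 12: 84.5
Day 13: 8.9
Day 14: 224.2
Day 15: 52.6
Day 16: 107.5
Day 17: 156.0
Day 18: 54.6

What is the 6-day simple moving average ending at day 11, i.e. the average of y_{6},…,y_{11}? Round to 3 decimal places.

135.083

Sum of periods 6–11: 152.2 + 194.4 + 43.0 + 146.3 + 148.0 + 126.6 = 810.5
Divide by 6: 810.5 / 6 = 135.083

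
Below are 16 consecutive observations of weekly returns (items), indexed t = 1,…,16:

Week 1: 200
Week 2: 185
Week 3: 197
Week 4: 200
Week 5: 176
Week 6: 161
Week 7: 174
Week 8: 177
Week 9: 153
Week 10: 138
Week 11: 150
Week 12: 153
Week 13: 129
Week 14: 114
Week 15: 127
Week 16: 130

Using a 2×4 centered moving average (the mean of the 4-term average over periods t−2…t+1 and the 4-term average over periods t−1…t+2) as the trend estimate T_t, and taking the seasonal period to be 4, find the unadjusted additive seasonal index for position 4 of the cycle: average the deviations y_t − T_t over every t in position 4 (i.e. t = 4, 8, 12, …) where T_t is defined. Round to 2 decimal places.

Season position 4 occurs at t = 4, 8, 12 (where T_t is defined).
t=4: T_4 = 186.5000; y_4 − T_4 = 200 − 186.5000 = 13.5000
t=8: T_8 = 163.3750; y_8 − T_8 = 177 − 163.3750 = 13.6250
t=12: T_12 = 139.5000; y_12 − T_12 = 153 − 139.5000 = 13.5000
Mean deviation: (13.5000 + 13.6250 + 13.5000) / 3 = 13.54

13.54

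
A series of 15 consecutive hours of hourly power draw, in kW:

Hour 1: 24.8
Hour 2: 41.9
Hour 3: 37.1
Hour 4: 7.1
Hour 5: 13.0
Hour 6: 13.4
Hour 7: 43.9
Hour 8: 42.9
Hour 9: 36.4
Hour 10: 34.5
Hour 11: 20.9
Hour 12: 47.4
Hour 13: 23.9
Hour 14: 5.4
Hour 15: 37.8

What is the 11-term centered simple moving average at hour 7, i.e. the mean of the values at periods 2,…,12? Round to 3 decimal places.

Sum of periods 2–12: 41.9 + 37.1 + 7.1 + 13.0 + 13.4 + 43.9 + 42.9 + 36.4 + 34.5 + 20.9 + 47.4 = 338.5
Divide by 11: 338.5 / 11 = 30.773

30.773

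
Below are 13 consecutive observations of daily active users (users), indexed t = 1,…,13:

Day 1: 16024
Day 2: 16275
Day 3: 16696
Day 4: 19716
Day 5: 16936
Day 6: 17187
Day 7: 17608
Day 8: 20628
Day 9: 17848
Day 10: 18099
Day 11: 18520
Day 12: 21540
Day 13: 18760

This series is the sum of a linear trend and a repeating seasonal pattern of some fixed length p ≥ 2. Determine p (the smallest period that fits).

4

First differences y_{t+1} − y_t: 251, 421, 3020, -2780, 251, 421, 3020, -2780, 251, 421, …
The difference pattern repeats every 4 terms and not for any smaller step, so p = 4.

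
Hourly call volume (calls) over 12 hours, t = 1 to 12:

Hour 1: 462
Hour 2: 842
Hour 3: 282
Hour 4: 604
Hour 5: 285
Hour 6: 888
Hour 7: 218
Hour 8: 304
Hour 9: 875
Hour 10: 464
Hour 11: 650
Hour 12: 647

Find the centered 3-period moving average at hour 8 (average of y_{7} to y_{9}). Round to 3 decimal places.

465.667

Sum of periods 7–9: 218 + 304 + 875 = 1397
Divide by 3: 1397 / 3 = 465.667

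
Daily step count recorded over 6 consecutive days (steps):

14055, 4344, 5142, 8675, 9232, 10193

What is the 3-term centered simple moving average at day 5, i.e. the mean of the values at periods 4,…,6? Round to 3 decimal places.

9366.667

Sum of periods 4–6: 8675 + 9232 + 10193 = 28100
Divide by 3: 28100 / 3 = 9366.667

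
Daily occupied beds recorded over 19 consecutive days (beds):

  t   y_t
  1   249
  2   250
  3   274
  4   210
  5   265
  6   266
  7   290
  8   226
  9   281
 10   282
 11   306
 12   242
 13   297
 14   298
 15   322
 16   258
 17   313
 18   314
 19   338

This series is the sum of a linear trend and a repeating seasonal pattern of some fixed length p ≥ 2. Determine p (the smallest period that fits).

4

First differences y_{t+1} − y_t: 1, 24, -64, 55, 1, 24, -64, 55, 1, 24, …
The difference pattern repeats every 4 terms and not for any smaller step, so p = 4.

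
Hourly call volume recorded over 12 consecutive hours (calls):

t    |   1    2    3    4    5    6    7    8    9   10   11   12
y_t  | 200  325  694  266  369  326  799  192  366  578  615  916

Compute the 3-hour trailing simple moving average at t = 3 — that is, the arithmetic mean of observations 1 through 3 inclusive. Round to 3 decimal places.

406.333

Sum of periods 1–3: 200 + 325 + 694 = 1219
Divide by 3: 1219 / 3 = 406.333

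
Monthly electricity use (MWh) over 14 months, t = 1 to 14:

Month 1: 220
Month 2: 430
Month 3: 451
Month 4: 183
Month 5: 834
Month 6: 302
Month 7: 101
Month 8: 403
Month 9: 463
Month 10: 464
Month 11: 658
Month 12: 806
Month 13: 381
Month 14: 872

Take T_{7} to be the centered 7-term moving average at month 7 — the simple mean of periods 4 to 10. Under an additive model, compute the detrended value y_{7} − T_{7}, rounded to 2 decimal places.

-291.86

Trend T_7 = (183 + 834 + 302 + 101 + 403 + 463 + 464) / 7 = 2750/7 = 392.8571
Detrended value: 101 − 392.8571 = -291.86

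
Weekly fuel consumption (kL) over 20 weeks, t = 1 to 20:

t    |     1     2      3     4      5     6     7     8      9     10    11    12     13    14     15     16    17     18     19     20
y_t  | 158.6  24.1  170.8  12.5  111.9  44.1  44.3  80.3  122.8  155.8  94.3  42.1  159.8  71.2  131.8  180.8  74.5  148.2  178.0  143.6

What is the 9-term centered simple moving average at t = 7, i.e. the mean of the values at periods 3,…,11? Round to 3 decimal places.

Sum of periods 3–11: 170.8 + 12.5 + 111.9 + 44.1 + 44.3 + 80.3 + 122.8 + 155.8 + 94.3 = 836.8
Divide by 9: 836.8 / 9 = 92.978

92.978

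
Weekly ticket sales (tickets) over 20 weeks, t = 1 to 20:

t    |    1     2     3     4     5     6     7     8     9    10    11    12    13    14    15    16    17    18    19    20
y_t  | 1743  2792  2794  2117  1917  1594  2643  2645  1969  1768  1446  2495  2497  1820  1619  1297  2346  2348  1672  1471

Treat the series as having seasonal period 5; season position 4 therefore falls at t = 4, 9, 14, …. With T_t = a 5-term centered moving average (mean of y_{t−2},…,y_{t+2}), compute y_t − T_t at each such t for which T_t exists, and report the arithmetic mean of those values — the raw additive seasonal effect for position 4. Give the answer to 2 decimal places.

-125.53

Season position 4 occurs at t = 4, 9, 14 (where T_t is defined).
t=4: T_4 = 2242.8000; y_4 − T_4 = 2117 − 2242.8000 = -125.8000
t=9: T_9 = 2094.2000; y_9 − T_9 = 1969 − 2094.2000 = -125.2000
t=14: T_14 = 1945.6000; y_14 − T_14 = 1820 − 1945.6000 = -125.6000
Mean deviation: (-125.8000 + -125.2000 + -125.6000) / 3 = -125.53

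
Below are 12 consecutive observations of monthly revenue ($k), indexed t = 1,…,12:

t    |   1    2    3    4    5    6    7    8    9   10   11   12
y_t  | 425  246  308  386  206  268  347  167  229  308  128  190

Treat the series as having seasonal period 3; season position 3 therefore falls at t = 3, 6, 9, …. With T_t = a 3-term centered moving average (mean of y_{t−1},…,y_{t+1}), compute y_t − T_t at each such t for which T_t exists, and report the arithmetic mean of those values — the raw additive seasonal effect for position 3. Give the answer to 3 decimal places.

Season position 3 occurs at t = 3, 6, 9 (where T_t is defined).
t=3: T_3 = 313.33333; y_3 − T_3 = 308 − 313.33333 = -5.33333
t=6: T_6 = 273.66667; y_6 − T_6 = 268 − 273.66667 = -5.66667
t=9: T_9 = 234.66667; y_9 − T_9 = 229 − 234.66667 = -5.66667
Mean deviation: (-5.33333 + -5.66667 + -5.66667) / 3 = -5.556

-5.556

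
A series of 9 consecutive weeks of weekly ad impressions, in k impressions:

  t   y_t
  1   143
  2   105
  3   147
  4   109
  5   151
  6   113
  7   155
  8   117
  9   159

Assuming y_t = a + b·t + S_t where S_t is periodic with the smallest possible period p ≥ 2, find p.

2

First differences y_{t+1} − y_t: -38, 42, -38, 42, -38, 42, …
The difference pattern repeats every 2 terms and not for any smaller step, so p = 2.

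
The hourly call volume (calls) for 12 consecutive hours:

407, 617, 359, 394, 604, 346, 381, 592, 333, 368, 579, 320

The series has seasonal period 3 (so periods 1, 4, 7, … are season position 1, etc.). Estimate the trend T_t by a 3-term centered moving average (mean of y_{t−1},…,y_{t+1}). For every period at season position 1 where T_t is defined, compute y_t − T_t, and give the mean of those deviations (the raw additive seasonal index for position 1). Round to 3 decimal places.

Season position 1 occurs at t = 4, 7, 10 (where T_t is defined).
t=4: T_4 = 452.33333; y_4 − T_4 = 394 − 452.33333 = -58.33333
t=7: T_7 = 439.66667; y_7 − T_7 = 381 − 439.66667 = -58.66667
t=10: T_10 = 426.66667; y_10 − T_10 = 368 − 426.66667 = -58.66667
Mean deviation: (-58.33333 + -58.66667 + -58.66667) / 3 = -58.556

-58.556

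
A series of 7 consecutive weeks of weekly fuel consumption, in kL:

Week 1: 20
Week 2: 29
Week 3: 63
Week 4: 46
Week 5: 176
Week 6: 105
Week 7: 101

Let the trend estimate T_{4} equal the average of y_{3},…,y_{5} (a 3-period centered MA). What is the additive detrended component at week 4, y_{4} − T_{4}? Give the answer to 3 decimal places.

-49.000

Trend T_4 = (63 + 46 + 176) / 3 = 285/3 = 95.00000
Detrended value: 46 − 95.00000 = -49.000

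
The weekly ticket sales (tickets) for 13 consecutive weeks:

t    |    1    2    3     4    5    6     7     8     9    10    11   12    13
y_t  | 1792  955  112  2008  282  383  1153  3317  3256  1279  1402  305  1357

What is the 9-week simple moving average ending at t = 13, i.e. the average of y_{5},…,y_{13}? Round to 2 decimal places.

Sum of periods 5–13: 282 + 383 + 1153 + 3317 + 3256 + 1279 + 1402 + 305 + 1357 = 12734
Divide by 9: 12734 / 9 = 1414.89

1414.89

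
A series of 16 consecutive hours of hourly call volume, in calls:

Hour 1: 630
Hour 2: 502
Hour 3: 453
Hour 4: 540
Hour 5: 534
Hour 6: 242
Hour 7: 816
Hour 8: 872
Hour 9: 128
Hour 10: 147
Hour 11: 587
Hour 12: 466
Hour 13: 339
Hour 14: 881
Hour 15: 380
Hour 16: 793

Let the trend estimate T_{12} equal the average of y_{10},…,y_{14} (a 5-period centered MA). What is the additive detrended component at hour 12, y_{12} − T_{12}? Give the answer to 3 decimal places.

-18.000

Trend T_12 = (147 + 587 + 466 + 339 + 881) / 5 = 2420/5 = 484.00000
Detrended value: 466 − 484.00000 = -18.000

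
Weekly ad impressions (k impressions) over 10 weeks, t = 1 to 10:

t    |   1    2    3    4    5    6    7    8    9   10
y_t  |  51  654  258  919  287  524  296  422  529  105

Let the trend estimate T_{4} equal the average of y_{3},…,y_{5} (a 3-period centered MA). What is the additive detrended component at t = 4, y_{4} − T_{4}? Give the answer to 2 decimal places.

Trend T_4 = (258 + 919 + 287) / 3 = 1464/3 = 488.0000
Detrended value: 919 − 488.0000 = 431.00

431.00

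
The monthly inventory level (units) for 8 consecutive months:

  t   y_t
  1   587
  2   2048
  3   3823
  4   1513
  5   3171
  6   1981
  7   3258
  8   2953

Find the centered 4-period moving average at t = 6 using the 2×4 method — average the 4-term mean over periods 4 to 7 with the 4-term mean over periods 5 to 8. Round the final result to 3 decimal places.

Sum over 4–7: 1513 + 3171 + 1981 + 3258 = 9923
Sum over 5–8: 3171 + 1981 + 3258 + 2953 = 11363
CMA at t=6 = (9923 + 11363) / (2·4) = 21286 / 8 = 2660.750

2660.750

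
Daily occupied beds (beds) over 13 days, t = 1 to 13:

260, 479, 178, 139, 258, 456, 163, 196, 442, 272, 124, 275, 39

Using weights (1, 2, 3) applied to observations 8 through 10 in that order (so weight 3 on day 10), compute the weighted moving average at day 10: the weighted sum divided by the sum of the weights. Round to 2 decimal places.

Weighted sum: 1·196 + 2·442 + 3·272 = 196 + 884 + 816 = 1896
Weight total: 1 + 2 + 3 = 6
WMA = 1896 / 6 = 316.00

316.00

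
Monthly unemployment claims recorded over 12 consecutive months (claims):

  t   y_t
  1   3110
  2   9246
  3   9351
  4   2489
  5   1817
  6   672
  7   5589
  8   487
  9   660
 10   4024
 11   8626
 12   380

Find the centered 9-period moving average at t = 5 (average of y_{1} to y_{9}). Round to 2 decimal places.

3713.44

Sum of periods 1–9: 3110 + 9246 + 9351 + 2489 + 1817 + 672 + 5589 + 487 + 660 = 33421
Divide by 9: 33421 / 9 = 3713.44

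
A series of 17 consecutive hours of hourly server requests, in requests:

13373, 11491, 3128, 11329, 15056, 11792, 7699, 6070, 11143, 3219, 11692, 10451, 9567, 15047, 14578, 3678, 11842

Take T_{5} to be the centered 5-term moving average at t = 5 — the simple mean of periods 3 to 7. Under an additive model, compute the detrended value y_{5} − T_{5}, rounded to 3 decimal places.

Trend T_5 = (3128 + 11329 + 15056 + 11792 + 7699) / 5 = 49004/5 = 9800.80000
Detrended value: 15056 − 9800.80000 = 5255.200

5255.200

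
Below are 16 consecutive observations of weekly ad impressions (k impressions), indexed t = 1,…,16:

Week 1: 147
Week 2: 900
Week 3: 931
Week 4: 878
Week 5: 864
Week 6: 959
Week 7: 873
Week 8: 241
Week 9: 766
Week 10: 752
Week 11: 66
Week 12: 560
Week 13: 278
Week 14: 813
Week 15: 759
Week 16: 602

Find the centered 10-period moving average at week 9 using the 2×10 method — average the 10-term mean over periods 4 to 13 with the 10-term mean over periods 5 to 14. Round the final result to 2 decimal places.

Sum over 4–13: 878 + 864 + 959 + 873 + 241 + 766 + 752 + 66 + 560 + 278 = 6237
Sum over 5–14: 864 + 959 + 873 + 241 + 766 + 752 + 66 + 560 + 278 + 813 = 6172
CMA at t=9 = (6237 + 6172) / (2·10) = 12409 / 20 = 620.45

620.45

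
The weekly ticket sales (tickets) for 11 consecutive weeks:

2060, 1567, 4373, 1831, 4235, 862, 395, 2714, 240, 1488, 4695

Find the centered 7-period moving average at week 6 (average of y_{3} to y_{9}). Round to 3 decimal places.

2092.857

Sum of periods 3–9: 4373 + 1831 + 4235 + 862 + 395 + 2714 + 240 = 14650
Divide by 7: 14650 / 7 = 2092.857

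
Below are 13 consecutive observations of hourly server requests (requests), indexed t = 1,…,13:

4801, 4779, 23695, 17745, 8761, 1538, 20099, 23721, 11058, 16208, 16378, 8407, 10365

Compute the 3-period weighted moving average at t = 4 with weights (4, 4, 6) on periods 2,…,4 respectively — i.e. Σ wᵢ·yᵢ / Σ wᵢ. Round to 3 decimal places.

Weighted sum: 4·4779 + 4·23695 + 6·17745 = 19116 + 94780 + 106470 = 220366
Weight total: 4 + 4 + 6 = 14
WMA = 220366 / 14 = 15740.429

15740.429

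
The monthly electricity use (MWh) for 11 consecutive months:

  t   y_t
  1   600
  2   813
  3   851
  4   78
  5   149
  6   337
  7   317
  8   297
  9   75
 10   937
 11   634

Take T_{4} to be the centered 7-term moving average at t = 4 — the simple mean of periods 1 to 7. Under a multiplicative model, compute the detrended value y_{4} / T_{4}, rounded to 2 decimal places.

Trend T_4 = (600 + 813 + 851 + 78 + 149 + 337 + 317) / 7 = 3145/7 = 449.2857
Ratio to trend: 78 / 449.2857 = 0.17

0.17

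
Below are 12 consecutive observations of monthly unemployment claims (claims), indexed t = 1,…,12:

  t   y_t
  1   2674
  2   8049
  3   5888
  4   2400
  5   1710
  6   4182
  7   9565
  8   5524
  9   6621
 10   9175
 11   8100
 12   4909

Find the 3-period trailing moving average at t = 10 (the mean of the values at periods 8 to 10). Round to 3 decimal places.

Sum of periods 8–10: 5524 + 6621 + 9175 = 21320
Divide by 3: 21320 / 3 = 7106.667

7106.667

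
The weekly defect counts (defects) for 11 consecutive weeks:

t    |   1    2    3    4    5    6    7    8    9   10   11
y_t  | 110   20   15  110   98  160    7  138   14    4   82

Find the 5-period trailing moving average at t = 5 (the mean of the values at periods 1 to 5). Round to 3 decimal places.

Sum of periods 1–5: 110 + 20 + 15 + 110 + 98 = 353
Divide by 5: 353 / 5 = 70.600

70.600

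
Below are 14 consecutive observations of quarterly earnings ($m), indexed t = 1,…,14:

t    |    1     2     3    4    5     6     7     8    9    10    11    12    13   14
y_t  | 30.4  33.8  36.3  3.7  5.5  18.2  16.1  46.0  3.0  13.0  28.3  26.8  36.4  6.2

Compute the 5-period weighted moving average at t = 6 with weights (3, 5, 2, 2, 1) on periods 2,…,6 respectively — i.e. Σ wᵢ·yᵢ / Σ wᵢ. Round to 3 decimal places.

Weighted sum: 3·33.8 + 5·36.3 + 2·3.7 + 2·5.5 + 1·18.2 = 101.4 + 181.5 + 7.4 + 11.0 + 18.2 = 319.5
Weight total: 3 + 5 + 2 + 2 + 1 = 13
WMA = 319.5 / 13 = 24.577

24.577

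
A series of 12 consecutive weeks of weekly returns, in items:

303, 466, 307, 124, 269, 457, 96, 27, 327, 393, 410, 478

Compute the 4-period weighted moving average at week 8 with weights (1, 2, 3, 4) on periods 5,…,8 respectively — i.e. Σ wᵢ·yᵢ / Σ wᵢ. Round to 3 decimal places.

Weighted sum: 1·269 + 2·457 + 3·96 + 4·27 = 269 + 914 + 288 + 108 = 1579
Weight total: 1 + 2 + 3 + 4 = 10
WMA = 1579 / 10 = 157.900

157.900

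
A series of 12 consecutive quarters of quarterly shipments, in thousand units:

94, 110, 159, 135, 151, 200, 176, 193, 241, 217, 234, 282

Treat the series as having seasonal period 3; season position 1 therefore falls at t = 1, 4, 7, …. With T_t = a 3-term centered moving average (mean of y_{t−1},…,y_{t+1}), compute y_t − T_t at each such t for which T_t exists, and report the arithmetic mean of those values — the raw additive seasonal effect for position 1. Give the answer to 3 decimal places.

-13.556

Season position 1 occurs at t = 4, 7, 10 (where T_t is defined).
t=4: T_4 = 148.33333; y_4 − T_4 = 135 − 148.33333 = -13.33333
t=7: T_7 = 189.66667; y_7 − T_7 = 176 − 189.66667 = -13.66667
t=10: T_10 = 230.66667; y_10 − T_10 = 217 − 230.66667 = -13.66667
Mean deviation: (-13.33333 + -13.66667 + -13.66667) / 3 = -13.556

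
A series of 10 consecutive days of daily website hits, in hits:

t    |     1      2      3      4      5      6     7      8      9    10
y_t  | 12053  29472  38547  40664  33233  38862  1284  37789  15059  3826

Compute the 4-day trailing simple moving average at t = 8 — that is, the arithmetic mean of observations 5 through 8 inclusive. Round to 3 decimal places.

Sum of periods 5–8: 33233 + 38862 + 1284 + 37789 = 111168
Divide by 4: 111168 / 4 = 27792.000

27792.000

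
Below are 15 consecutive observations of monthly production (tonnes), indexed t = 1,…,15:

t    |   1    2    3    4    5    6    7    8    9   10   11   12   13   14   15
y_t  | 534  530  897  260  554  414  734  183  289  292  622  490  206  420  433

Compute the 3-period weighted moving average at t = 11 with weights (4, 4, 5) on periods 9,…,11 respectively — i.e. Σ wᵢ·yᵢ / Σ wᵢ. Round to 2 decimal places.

418.00

Weighted sum: 4·289 + 4·292 + 5·622 = 1156 + 1168 + 3110 = 5434
Weight total: 4 + 4 + 5 = 13
WMA = 5434 / 13 = 418.00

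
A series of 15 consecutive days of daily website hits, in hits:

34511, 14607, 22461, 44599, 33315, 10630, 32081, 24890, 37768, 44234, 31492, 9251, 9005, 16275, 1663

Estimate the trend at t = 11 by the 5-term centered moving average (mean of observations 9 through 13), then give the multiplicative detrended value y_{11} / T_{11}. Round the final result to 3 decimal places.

1.195

Trend T_11 = (37768 + 44234 + 31492 + 9251 + 9005) / 5 = 131750/5 = 26350.00000
Ratio to trend: 31492 / 26350.00000 = 1.195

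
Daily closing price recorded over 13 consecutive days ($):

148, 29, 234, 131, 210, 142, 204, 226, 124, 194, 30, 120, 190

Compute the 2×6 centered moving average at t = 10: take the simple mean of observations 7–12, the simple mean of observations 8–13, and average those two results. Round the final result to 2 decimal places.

148.50

Sum over 7–12: 204 + 226 + 124 + 194 + 30 + 120 = 898
Sum over 8–13: 226 + 124 + 194 + 30 + 120 + 190 = 884
CMA at t=10 = (898 + 884) / (2·6) = 1782 / 12 = 148.50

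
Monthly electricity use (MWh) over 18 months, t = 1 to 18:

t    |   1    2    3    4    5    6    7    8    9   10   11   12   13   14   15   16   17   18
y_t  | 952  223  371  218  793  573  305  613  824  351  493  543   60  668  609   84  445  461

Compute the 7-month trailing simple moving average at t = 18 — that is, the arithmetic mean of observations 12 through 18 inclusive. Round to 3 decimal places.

410.000

Sum of periods 12–18: 543 + 60 + 668 + 609 + 84 + 445 + 461 = 2870
Divide by 7: 2870 / 7 = 410.000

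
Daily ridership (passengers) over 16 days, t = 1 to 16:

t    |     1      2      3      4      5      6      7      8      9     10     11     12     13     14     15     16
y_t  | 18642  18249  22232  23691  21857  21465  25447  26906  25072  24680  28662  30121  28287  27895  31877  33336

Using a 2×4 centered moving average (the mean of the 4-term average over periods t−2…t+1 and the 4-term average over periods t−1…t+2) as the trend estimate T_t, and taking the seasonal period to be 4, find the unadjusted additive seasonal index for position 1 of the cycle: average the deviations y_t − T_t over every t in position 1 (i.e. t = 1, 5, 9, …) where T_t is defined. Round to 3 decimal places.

Season position 1 occurs at t = 5, 9, 13 (where T_t is defined).
t=5: T_5 = 22713.12500; y_5 − T_5 = 21857 − 22713.12500 = -856.12500
t=9: T_9 = 25928.12500; y_9 − T_9 = 25072 − 25928.12500 = -856.12500
t=13: T_13 = 29143.12500; y_13 − T_13 = 28287 − 29143.12500 = -856.12500
Mean deviation: (-856.12500 + -856.12500 + -856.12500) / 3 = -856.125

-856.125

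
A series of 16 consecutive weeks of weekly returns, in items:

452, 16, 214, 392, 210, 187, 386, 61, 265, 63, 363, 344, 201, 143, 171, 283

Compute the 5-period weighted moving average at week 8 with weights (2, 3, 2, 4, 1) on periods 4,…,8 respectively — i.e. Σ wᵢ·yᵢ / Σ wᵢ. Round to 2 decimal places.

Weighted sum: 2·392 + 3·210 + 2·187 + 4·386 + 1·61 = 784 + 630 + 374 + 1544 + 61 = 3393
Weight total: 2 + 3 + 2 + 4 + 1 = 12
WMA = 3393 / 12 = 282.75

282.75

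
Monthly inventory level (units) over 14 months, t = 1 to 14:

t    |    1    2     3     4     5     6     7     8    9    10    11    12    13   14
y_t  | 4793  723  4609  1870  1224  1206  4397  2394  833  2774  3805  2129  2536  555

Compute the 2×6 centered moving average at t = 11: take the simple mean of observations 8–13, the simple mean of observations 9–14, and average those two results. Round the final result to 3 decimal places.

2258.583

Sum over 8–13: 2394 + 833 + 2774 + 3805 + 2129 + 2536 = 14471
Sum over 9–14: 833 + 2774 + 3805 + 2129 + 2536 + 555 = 12632
CMA at t=11 = (14471 + 12632) / (2·6) = 27103 / 12 = 2258.583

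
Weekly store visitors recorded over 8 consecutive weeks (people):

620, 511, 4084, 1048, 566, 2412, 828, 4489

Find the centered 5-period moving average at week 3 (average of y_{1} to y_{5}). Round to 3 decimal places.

Sum of periods 1–5: 620 + 511 + 4084 + 1048 + 566 = 6829
Divide by 5: 6829 / 5 = 1365.800

1365.800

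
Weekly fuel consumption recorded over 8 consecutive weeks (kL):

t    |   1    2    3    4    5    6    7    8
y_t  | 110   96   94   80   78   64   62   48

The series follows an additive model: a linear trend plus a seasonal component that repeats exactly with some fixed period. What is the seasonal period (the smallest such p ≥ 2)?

2

First differences y_{t+1} − y_t: -14, -2, -14, -2, -14, -2, …
The difference pattern repeats every 2 terms and not for any smaller step, so p = 2.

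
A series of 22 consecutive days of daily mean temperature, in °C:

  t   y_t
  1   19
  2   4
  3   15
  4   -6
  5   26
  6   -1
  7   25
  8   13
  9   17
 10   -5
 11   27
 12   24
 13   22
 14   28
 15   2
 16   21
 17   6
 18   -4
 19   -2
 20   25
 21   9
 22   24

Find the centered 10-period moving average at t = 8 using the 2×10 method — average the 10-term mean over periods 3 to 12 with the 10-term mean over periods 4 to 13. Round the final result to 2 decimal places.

Sum over 3–12: 15 + (-6) + 26 + (-1) + 25 + 13 + 17 + (-5) + 27 + 24 = 135
Sum over 4–13: (-6) + 26 + (-1) + 25 + 13 + 17 + (-5) + 27 + 24 + 22 = 142
CMA at t=8 = (135 + 142) / (2·10) = 277 / 20 = 13.85

13.85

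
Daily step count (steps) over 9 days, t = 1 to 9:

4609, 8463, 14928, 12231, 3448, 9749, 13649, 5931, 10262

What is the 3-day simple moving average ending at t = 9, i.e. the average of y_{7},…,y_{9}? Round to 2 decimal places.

9947.33

Sum of periods 7–9: 13649 + 5931 + 10262 = 29842
Divide by 3: 29842 / 3 = 9947.33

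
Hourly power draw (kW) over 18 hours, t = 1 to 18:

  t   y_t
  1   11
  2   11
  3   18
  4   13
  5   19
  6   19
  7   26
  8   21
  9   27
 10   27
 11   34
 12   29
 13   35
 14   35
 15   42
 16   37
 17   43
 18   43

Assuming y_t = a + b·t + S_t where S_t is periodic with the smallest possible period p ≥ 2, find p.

4

First differences y_{t+1} − y_t: 0, 7, -5, 6, 0, 7, -5, 6, 0, 7, …
The difference pattern repeats every 4 terms and not for any smaller step, so p = 4.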